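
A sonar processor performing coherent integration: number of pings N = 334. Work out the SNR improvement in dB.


Gain = 10*log10(334) = 25.24

25.24 dB


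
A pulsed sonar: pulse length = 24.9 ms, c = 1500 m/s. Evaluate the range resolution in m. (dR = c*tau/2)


dR = c*tau/2 = 1500 * 24.9e-3 / 2 = 18.675

18.675 m


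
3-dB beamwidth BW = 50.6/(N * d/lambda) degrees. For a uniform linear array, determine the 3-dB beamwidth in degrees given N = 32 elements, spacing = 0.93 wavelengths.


BW = 50.6 / (32 * 0.93) = 50.6 / 29.76 = 1.7

1.7 deg


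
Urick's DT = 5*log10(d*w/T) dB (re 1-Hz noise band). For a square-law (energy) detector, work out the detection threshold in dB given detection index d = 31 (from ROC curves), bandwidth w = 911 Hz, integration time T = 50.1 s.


DT = 5*log10(d*w/T) = 5*log10(31 * 911 / 50.1) = 5*log10(563.69) = 13.76

13.76 dB


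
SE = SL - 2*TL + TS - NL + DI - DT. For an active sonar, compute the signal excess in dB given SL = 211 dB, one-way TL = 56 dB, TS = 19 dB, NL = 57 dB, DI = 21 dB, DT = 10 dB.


SE = SL - 2*TL + TS - NL + DI - DT = 211 - 2*56 + (19) - 57 + 21 - 10 = 72

72 dB


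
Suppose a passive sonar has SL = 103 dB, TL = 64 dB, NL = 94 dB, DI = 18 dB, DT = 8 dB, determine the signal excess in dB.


-45 dB


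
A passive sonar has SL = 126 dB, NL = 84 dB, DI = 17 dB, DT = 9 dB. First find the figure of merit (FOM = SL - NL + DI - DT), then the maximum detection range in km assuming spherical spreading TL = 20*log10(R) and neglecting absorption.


Step 1: FOM = SL - NL + DI - DT = 126 - 84 + 17 - 9 = 50 dB
Step 2: at max range FOM = TL = 20*log10(R), so R = 10^(50/20) = 316.23 m = 0.32 km

0.32 km


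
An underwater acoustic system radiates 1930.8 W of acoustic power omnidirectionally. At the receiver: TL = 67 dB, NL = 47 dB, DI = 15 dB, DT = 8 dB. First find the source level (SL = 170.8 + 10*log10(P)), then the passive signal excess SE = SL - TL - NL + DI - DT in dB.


Step 1: SL = 170.8 + 10*log10(1930.8) = 203.66 dB
Step 2: SE = SL - TL - NL + DI - DT = 203.66 - 67 - 47 + 15 - 8 = 96.66

96.66 dB


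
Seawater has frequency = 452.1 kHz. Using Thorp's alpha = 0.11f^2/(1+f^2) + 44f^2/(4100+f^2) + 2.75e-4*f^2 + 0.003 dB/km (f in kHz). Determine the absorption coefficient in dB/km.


f^2 = 204394.41
alpha = 0.11*204394.41/(1+204394.41) + 44*204394.41/(4100+204394.41) + 2.75e-4*204394.41 + 0.003 = 99.456

99.456 dB/km


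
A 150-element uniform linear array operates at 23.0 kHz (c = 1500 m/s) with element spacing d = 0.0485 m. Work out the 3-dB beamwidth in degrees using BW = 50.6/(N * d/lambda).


0.45 deg


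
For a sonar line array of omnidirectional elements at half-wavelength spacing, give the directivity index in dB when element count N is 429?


26.32 dB


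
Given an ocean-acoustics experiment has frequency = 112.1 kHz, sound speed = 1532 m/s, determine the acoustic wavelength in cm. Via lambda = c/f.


lambda = c/f = 1532 / 112100 = 0.0137 m = 1.37 cm

1.37 cm


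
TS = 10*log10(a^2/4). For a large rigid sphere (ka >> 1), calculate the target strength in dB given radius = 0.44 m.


TS = 10*log10(0.44^2 / 4) = 10*log10(0.0484) = -13.15

-13.15 dB


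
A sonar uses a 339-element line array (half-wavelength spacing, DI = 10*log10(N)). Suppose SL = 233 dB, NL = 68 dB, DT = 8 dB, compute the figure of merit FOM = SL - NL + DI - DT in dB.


182.3 dB


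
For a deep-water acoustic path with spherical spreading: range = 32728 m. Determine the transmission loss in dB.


TL = 20*log10(32728) = 90.3

90.3 dB


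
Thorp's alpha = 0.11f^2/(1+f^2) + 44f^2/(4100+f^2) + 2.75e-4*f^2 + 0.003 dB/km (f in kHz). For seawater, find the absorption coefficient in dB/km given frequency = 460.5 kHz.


f^2 = 212060.25
alpha = 0.11*212060.25/(1+212060.25) + 44*212060.25/(4100+212060.25) + 2.75e-4*212060.25 + 0.003 = 101.595

101.595 dB/km


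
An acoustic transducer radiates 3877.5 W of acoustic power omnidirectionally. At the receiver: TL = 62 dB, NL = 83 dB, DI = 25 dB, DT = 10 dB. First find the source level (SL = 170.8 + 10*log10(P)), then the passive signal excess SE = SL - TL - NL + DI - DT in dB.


Step 1: SL = 170.8 + 10*log10(3877.5) = 206.69 dB
Step 2: SE = SL - TL - NL + DI - DT = 206.69 - 62 - 83 + 25 - 10 = 76.69

76.69 dB


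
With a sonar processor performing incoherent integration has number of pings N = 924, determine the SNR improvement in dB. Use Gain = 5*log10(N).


Gain = 5*log10(924) = 14.83

14.83 dB


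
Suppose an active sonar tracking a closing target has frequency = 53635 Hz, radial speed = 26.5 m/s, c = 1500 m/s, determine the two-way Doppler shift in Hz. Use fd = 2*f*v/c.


1895.1 Hz


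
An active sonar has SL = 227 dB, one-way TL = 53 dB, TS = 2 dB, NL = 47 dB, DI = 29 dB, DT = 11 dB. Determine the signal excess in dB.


SE = SL - 2*TL + TS - NL + DI - DT = 227 - 2*53 + (2) - 47 + 29 - 11 = 94

94 dB


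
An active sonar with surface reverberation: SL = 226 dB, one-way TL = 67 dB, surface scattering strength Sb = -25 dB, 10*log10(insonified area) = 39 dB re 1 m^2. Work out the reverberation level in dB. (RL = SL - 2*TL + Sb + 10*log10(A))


RL = SL - 2*TL + Sb + 10*log10(A) = 226 - 2*67 + (-25) + 39 = 106

106 dB


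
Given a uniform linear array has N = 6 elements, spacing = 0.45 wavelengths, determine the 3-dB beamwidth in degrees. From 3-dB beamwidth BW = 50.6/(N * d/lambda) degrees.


BW = 50.6 / (6 * 0.45) = 50.6 / 2.7 = 18.74

18.74 deg


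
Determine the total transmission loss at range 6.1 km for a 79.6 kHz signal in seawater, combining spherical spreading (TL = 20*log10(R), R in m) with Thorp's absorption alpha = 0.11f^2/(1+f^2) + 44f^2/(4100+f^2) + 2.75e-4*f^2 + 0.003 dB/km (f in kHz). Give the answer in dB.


249.98 dB


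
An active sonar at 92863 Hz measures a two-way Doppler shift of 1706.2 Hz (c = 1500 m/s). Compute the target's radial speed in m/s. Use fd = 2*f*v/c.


13.78 m/s


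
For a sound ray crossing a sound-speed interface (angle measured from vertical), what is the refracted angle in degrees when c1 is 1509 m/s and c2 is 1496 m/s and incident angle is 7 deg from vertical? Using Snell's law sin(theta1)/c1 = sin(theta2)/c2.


6.94 deg


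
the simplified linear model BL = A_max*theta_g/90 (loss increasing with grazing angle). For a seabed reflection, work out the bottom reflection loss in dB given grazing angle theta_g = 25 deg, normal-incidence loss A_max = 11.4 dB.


BL = A_max * theta_g / 90 = 11.4 * 25 / 90 = 3.17

3.17 dB


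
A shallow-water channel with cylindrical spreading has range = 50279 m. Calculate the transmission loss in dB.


TL = 10*log10(50279) = 47.01

47.01 dB


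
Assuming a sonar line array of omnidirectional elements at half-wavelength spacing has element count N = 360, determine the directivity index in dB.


DI = 10*log10(360) = 25.56

25.56 dB


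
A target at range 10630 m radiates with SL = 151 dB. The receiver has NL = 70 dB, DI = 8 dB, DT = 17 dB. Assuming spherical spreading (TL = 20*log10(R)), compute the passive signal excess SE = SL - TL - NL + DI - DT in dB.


Step 1: TL = 20*log10(10630) = 80.53 dB
Step 2: SE = 151 - 80.53 - 70 + 8 - 17 = -8.53

-8.53 dB


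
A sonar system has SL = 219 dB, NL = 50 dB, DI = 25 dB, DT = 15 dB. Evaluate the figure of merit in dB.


FOM = SL - NL + DI - DT = 219 - 50 + 25 - 15 = 179

179 dB


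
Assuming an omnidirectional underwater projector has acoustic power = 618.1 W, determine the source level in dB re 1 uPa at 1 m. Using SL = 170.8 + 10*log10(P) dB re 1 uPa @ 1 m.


198.71 dB


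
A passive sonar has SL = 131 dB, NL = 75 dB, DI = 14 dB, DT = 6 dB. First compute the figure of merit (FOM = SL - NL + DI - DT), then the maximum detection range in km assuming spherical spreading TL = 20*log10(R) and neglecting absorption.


Step 1: FOM = SL - NL + DI - DT = 131 - 75 + 14 - 6 = 64 dB
Step 2: at max range FOM = TL = 20*log10(R), so R = 10^(64/20) = 1584.89 m = 1.58 km

1.58 km


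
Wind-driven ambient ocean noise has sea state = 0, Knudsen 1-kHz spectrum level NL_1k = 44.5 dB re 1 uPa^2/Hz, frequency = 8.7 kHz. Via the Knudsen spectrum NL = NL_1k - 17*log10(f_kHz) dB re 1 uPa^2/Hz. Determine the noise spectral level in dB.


NL = NL_1k - 17*log10(f_kHz) = 44.5 - 17*log10(8.7) = 44.5 - (15.97) = 28.53

28.53 dB


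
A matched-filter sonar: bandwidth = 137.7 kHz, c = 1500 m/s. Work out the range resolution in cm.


dR = c/(2*BW) = 1500 / (2 * 137.7e3) = 0.0054 m = 0.54 cm

0.54 cm


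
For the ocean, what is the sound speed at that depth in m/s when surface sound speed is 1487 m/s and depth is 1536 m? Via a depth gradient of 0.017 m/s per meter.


1513.112 m/s


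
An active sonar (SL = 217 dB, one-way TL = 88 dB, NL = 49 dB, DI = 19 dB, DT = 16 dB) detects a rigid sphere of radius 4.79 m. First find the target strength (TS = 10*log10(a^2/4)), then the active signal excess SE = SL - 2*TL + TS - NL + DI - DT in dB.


Step 1: TS = 10*log10(4.79^2/4) = 7.59 dB
Step 2: SE = SL - 2*TL + TS - NL + DI - DT = 217 - 2*88 + (7.59) - 49 + 19 - 16 = 2.59

2.59 dB


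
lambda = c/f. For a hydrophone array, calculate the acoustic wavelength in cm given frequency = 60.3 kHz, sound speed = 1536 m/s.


2.55 cm


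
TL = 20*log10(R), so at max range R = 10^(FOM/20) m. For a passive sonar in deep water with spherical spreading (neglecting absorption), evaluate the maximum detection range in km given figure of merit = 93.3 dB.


At max range FOM = TL, so 20*log10(R) = 93.3
R = 10^(93.3/20) = 46238.1 m = 46.24 km

46.24 km


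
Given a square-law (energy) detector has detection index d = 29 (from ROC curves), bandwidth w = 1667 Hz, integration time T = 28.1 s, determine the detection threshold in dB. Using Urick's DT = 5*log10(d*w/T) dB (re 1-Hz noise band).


16.18 dB


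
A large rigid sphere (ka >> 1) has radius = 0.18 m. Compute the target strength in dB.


TS = 10*log10(0.18^2 / 4) = 10*log10(0.0081) = -20.92

-20.92 dB


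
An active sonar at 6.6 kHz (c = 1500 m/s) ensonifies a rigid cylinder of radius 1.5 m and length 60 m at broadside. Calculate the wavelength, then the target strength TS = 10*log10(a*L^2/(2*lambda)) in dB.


Step 1: lambda = c/f = 1500/6600 = 0.22727 m
Step 2: TS = 10*log10(a*L^2/(2*lambda)) = 10*log10(1.5*60^2/(2*0.22727)) = 40.75

40.75 dB


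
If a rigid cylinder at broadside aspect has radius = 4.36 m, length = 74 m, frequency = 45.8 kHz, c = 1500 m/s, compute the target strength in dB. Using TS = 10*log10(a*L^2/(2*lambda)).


lambda = 1500/45800 = 0.03275 m
TS = 10*log10(4.36*74^2/(2*0.03275)) = 55.62

55.62 dB


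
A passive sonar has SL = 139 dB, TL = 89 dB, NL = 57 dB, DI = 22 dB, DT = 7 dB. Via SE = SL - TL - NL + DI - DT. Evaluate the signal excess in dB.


8 dB


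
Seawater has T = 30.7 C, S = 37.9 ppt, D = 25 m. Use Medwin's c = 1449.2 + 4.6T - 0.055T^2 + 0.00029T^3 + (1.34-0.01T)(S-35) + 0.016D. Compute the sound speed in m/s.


1550.37 m/s


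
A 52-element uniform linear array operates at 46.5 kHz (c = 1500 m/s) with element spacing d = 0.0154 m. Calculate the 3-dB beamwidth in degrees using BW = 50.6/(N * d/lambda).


Step 1: lambda = 1500/46500 = 0.03226 m
Step 2: d/lambda = 0.0154/0.03226 = 0.4774
Step 3: BW = 50.6/(N * d/lambda) = 50.6/(52 * 0.4774) = 2.04

2.04 deg


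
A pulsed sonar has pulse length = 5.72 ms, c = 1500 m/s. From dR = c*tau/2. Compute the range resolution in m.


dR = c*tau/2 = 1500 * 5.72e-3 / 2 = 4.29

4.29 m


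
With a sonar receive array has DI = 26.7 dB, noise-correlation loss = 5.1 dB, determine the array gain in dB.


AG = DI - L_corr = 26.7 - 5.1 = 21.6

21.6 dB


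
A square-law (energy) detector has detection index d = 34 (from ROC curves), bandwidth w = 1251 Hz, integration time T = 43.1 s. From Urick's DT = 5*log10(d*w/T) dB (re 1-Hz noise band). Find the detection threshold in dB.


DT = 5*log10(d*w/T) = 5*log10(34 * 1251 / 43.1) = 5*log10(986.87) = 14.97

14.97 dB


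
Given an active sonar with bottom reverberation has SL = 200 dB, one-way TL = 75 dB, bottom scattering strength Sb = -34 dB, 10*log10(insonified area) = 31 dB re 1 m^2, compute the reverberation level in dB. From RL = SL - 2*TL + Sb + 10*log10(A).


47 dB


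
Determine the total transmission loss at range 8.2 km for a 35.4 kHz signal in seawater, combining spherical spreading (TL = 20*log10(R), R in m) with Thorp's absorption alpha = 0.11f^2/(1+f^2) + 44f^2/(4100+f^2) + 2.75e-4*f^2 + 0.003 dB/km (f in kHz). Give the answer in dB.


Step 1 (Thorp): alpha = 0.11*1253.16/(1+1253.16) + 44*1253.16/(4100+1253.16) + 2.75e-4*1253.16 + 0.003 = 10.7578 dB/km
Step 2: TL_spread = 20*log10(8200) = 78.28 dB
Step 3: TL_abs = alpha*R = 10.7578 * 8.2 = 88.21 dB
Step 4: TL_total = 78.28 + 88.21 = 166.49

166.49 dB


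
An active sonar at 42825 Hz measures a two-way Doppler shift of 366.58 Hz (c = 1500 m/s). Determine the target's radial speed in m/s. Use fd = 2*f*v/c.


From fd = 2*f*v/c, v = c*fd/(2*f) = 1500 * 366.58 / (2*42825) = 6.42

6.42 m/s


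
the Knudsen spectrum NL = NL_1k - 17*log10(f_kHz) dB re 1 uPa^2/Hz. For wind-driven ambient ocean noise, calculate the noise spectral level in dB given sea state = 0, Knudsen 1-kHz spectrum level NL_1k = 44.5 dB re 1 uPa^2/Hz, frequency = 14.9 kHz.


NL = NL_1k - 17*log10(f_kHz) = 44.5 - 17*log10(14.9) = 44.5 - (19.94) = 24.56

24.56 dB


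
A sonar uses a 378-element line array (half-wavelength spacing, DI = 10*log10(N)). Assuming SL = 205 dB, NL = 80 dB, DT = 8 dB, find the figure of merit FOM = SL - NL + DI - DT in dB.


Step 1: DI = 10*log10(378) = 25.77 dB
Step 2: FOM = SL - NL + DI - DT = 205 - 80 + 25.77 - 8 = 142.77

142.77 dB


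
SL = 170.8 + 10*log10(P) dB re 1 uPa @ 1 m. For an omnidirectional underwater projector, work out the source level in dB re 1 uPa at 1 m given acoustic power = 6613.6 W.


SL = 170.8 + 10*log10(6613.6) = 170.8 + 38.2 = 209.0

209.0 dB


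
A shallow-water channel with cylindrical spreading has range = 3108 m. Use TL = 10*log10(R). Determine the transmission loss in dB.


34.92 dB


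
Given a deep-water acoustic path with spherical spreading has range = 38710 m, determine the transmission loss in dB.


TL = 20*log10(38710) = 91.76

91.76 dB


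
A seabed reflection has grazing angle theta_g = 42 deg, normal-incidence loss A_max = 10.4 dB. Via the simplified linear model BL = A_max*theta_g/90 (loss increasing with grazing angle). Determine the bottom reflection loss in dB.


BL = A_max * theta_g / 90 = 10.4 * 42 / 90 = 4.85

4.85 dB


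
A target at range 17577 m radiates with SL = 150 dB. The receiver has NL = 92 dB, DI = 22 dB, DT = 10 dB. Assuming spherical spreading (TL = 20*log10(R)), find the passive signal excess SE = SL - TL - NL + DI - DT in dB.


-14.9 dB


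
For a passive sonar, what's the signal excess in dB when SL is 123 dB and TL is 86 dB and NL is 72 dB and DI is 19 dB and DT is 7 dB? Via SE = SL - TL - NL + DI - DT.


SE = SL - TL - NL + DI - DT = 123 - 86 - 72 + 19 - 7 = -23

-23 dB


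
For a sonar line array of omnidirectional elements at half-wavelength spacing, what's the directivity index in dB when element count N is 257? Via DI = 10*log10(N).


24.1 dB


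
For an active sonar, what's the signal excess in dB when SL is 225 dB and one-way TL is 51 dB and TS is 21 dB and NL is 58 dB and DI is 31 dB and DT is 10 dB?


SE = SL - 2*TL + TS - NL + DI - DT = 225 - 2*51 + (21) - 58 + 31 - 10 = 107

107 dB


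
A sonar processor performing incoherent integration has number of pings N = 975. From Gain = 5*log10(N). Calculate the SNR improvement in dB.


Gain = 5*log10(975) = 14.95

14.95 dB


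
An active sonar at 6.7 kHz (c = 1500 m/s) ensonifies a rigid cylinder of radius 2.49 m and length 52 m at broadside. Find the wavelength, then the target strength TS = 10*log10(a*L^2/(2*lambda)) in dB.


Step 1: lambda = c/f = 1500/6700 = 0.22388 m
Step 2: TS = 10*log10(a*L^2/(2*lambda)) = 10*log10(2.49*52^2/(2*0.22388)) = 41.77

41.77 dB


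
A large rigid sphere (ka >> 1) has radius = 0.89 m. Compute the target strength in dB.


-7.03 dB


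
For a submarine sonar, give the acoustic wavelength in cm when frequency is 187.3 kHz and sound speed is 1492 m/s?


lambda = c/f = 1492 / 187300 = 0.008 m = 0.8 cm

0.8 cm


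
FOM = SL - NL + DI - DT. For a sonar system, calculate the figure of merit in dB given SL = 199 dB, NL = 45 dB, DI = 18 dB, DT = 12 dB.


FOM = SL - NL + DI - DT = 199 - 45 + 18 - 12 = 160

160 dB


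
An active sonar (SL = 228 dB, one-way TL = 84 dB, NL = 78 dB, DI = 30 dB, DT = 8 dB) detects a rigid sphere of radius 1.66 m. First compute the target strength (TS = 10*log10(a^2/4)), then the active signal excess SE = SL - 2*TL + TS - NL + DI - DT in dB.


Step 1: TS = 10*log10(1.66^2/4) = -1.62 dB
Step 2: SE = SL - 2*TL + TS - NL + DI - DT = 228 - 2*84 + (-1.62) - 78 + 30 - 8 = 2.38

2.38 dB


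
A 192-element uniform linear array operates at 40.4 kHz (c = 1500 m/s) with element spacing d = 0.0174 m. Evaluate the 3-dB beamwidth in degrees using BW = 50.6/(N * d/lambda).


Step 1: lambda = 1500/40400 = 0.03713 m
Step 2: d/lambda = 0.0174/0.03713 = 0.4686
Step 3: BW = 50.6/(N * d/lambda) = 50.6/(192 * 0.4686) = 0.56

0.56 deg


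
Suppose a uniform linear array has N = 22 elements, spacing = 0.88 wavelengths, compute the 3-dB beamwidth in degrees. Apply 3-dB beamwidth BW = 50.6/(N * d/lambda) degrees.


BW = 50.6 / (22 * 0.88) = 50.6 / 19.36 = 2.61

2.61 deg


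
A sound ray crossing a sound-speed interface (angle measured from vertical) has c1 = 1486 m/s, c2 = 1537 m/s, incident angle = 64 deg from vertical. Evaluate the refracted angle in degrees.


sin(theta2) = (c2/c1)*sin(theta1) = (1537/1486)*sin(64 deg) = 0.92964
theta2 = arcsin(0.92964) = 68.38

68.38 deg


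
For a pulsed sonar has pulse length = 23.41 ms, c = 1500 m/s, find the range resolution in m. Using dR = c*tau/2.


17.5575 m


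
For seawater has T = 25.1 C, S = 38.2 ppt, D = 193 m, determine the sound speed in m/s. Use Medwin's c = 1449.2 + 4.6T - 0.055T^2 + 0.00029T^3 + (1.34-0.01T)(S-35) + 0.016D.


c = 1449.2 + 4.6*25.1 - 0.055*25.1^2 + 0.00029*25.1^3 + (1.34 - 0.01*25.1)*(38.2 - 35) + 0.016*193 = 1541.17

1541.17 m/s


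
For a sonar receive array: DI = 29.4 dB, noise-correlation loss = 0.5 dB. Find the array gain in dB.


AG = DI - L_corr = 29.4 - 0.5 = 28.9

28.9 dB


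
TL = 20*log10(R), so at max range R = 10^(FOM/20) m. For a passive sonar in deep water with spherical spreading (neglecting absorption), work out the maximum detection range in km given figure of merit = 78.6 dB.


At max range FOM = TL, so 20*log10(R) = 78.6
R = 10^(78.6/20) = 8511.38 m = 8.51 km

8.51 km


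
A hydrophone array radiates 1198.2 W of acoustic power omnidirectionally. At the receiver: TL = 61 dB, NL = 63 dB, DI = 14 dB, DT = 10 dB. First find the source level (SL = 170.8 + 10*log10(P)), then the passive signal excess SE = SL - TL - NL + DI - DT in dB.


Step 1: SL = 170.8 + 10*log10(1198.2) = 201.59 dB
Step 2: SE = SL - TL - NL + DI - DT = 201.59 - 61 - 63 + 14 - 10 = 81.59

81.59 dB


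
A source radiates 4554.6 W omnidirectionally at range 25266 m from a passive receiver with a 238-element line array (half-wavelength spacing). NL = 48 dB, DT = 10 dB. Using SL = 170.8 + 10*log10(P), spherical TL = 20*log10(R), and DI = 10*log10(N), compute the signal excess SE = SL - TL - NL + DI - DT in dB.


Step 1: SL = 170.8 + 10*log10(4554.6) = 207.38 dB
Step 2: TL = 20*log10(25266) = 88.05 dB
Step 3: DI = 10*log10(238) = 23.77 dB
Step 4: SE = SL - TL - NL + DI - DT = 207.38 - 88.05 - 48 + 23.77 - 10 = 85.1

85.1 dB


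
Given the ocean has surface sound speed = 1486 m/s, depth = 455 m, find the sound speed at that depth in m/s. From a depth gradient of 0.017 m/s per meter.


1493.735 m/s


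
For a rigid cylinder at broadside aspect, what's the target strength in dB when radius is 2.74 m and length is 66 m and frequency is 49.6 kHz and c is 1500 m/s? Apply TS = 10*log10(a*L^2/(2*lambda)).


lambda = 1500/49600 = 0.03024 m
TS = 10*log10(2.74*66^2/(2*0.03024)) = 52.95

52.95 dB


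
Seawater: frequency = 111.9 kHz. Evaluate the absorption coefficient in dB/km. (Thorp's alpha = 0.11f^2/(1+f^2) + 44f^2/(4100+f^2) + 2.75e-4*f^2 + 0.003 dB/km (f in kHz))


f^2 = 12521.61
alpha = 0.11*12521.61/(1+12521.61) + 44*12521.61/(4100+12521.61) + 2.75e-4*12521.61 + 0.003 = 36.703

36.703 dB/km


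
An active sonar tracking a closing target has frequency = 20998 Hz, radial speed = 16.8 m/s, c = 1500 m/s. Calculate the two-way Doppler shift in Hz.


fd = 2*f*v/c = 2 * 20998 * 16.8 / 1500 = 470.36

470.36 Hz


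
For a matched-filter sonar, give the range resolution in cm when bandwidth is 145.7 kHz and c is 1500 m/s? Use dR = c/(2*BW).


dR = c/(2*BW) = 1500 / (2 * 145.7e3) = 0.0051 m = 0.51 cm

0.51 cm


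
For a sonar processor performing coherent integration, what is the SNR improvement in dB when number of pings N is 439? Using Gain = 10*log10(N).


26.42 dB


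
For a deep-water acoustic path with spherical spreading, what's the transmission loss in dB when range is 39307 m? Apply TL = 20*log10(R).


TL = 20*log10(39307) = 91.89

91.89 dB


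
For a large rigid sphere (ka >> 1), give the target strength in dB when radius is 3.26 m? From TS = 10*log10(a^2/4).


TS = 10*log10(3.26^2 / 4) = 10*log10(2.6569) = 4.24

4.24 dB


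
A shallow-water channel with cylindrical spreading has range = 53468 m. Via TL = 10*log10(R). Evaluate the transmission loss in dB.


47.28 dB


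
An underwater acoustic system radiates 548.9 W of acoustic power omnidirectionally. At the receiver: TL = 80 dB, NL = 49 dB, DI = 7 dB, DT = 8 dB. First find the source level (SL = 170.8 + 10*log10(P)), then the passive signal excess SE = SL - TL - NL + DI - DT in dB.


Step 1: SL = 170.8 + 10*log10(548.9) = 198.19 dB
Step 2: SE = SL - TL - NL + DI - DT = 198.19 - 80 - 49 + 7 - 8 = 68.19

68.19 dB


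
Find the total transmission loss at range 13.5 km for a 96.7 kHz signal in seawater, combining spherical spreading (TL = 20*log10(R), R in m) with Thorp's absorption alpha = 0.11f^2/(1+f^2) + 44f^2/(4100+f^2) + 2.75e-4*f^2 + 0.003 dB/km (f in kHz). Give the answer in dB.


Step 1 (Thorp): alpha = 0.11*9350.89/(1+9350.89) + 44*9350.89/(4100+9350.89) + 2.75e-4*9350.89 + 0.003 = 33.2727 dB/km
Step 2: TL_spread = 20*log10(13500) = 82.61 dB
Step 3: TL_abs = alpha*R = 33.2727 * 13.5 = 449.18 dB
Step 4: TL_total = 82.61 + 449.18 = 531.79

531.79 dB


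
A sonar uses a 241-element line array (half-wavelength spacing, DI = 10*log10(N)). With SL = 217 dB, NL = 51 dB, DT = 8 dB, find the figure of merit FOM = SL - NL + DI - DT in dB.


Step 1: DI = 10*log10(241) = 23.82 dB
Step 2: FOM = SL - NL + DI - DT = 217 - 51 + 23.82 - 8 = 181.82

181.82 dB


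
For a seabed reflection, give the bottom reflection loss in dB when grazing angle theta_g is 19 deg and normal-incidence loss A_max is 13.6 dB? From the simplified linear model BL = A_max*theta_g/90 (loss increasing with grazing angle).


BL = A_max * theta_g / 90 = 13.6 * 19 / 90 = 2.87

2.87 dB


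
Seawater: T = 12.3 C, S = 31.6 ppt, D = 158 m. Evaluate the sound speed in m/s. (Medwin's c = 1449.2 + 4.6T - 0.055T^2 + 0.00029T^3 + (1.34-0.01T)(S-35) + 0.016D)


c = 1449.2 + 4.6*12.3 - 0.055*12.3^2 + 0.00029*12.3^3 + (1.34 - 0.01*12.3)*(31.6 - 35) + 0.016*158 = 1496.39

1496.39 m/s


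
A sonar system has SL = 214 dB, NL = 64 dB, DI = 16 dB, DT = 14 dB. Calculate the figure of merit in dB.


FOM = SL - NL + DI - DT = 214 - 64 + 16 - 14 = 152

152 dB


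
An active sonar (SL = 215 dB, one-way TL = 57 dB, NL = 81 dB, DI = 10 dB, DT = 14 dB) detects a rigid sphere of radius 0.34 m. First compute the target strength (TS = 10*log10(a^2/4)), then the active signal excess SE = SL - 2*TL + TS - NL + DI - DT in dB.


Step 1: TS = 10*log10(0.34^2/4) = -15.39 dB
Step 2: SE = SL - 2*TL + TS - NL + DI - DT = 215 - 2*57 + (-15.39) - 81 + 10 - 14 = 0.61

0.61 dB


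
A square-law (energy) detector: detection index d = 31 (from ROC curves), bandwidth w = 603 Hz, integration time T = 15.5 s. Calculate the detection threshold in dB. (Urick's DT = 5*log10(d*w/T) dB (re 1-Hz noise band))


15.41 dB


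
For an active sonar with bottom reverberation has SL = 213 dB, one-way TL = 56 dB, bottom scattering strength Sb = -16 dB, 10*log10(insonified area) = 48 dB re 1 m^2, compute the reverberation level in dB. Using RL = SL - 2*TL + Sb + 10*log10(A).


RL = SL - 2*TL + Sb + 10*log10(A) = 213 - 2*56 + (-16) + 48 = 133

133 dB


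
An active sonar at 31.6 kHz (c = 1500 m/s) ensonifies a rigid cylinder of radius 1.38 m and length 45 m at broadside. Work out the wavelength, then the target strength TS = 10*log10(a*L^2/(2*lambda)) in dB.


Step 1: lambda = c/f = 1500/31600 = 0.04747 m
Step 2: TS = 10*log10(a*L^2/(2*lambda)) = 10*log10(1.38*45^2/(2*0.04747)) = 44.69

44.69 dB


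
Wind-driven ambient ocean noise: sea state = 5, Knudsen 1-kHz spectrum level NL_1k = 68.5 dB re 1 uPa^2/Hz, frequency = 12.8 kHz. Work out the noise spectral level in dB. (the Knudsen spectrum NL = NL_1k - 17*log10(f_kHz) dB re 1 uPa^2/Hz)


49.68 dB


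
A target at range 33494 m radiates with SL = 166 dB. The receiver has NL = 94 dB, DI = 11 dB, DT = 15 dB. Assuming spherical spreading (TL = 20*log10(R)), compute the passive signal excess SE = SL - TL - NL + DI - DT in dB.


Step 1: TL = 20*log10(33494) = 90.5 dB
Step 2: SE = 166 - 90.5 - 94 + 11 - 15 = -22.5

-22.5 dB


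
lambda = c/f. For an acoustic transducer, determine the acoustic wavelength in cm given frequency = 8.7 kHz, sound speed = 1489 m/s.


17.11 cm


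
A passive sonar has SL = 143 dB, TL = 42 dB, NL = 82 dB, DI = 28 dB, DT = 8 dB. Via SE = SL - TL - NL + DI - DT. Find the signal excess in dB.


39 dB


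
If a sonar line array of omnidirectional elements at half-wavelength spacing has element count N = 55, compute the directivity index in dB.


17.4 dB


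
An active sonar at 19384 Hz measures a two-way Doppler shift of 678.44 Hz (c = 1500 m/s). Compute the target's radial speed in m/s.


From fd = 2*f*v/c, v = c*fd/(2*f) = 1500 * 678.44 / (2*19384) = 26.25

26.25 m/s


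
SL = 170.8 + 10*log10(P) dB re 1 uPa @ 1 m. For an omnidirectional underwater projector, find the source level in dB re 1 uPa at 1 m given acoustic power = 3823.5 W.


SL = 170.8 + 10*log10(3823.5) = 170.8 + 35.82 = 206.62

206.62 dB


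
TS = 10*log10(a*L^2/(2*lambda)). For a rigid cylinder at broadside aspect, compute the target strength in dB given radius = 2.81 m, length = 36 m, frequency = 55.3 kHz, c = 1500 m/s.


48.27 dB


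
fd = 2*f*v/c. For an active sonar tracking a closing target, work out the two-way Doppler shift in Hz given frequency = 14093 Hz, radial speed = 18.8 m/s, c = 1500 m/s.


fd = 2*f*v/c = 2 * 14093 * 18.8 / 1500 = 353.26

353.26 Hz


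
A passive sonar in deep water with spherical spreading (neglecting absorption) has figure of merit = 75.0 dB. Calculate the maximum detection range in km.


At max range FOM = TL, so 20*log10(R) = 75.0
R = 10^(75.0/20) = 5623.41 m = 5.62 km

5.62 km


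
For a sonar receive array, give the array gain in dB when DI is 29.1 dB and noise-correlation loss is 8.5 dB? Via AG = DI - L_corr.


20.6 dB


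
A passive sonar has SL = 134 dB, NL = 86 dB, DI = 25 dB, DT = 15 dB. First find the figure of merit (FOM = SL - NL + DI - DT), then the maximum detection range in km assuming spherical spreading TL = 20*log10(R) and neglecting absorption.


Step 1: FOM = SL - NL + DI - DT = 134 - 86 + 25 - 15 = 58 dB
Step 2: at max range FOM = TL = 20*log10(R), so R = 10^(58/20) = 794.33 m = 0.79 km

0.79 km


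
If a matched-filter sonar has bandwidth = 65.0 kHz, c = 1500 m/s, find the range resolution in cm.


1.15 cm


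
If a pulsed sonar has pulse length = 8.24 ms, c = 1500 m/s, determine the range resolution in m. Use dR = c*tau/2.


6.18 m


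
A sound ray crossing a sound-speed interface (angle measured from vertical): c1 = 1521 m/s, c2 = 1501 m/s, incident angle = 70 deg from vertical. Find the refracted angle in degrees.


sin(theta2) = (c2/c1)*sin(theta1) = (1501/1521)*sin(70 deg) = 0.92734
theta2 = arcsin(0.92734) = 68.02

68.02 deg


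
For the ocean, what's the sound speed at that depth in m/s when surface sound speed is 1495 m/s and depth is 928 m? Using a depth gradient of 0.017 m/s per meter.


c = 1495 + 0.017 * 928 = 1510.776

1510.776 m/s


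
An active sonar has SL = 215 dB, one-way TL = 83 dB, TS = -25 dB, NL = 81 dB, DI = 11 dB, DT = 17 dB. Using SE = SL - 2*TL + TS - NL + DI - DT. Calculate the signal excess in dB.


SE = SL - 2*TL + TS - NL + DI - DT = 215 - 2*83 + (-25) - 81 + 11 - 17 = -63

-63 dB


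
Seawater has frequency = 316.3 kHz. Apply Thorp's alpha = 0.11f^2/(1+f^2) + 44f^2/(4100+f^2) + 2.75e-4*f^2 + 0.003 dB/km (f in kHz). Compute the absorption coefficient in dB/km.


f^2 = 100045.69
alpha = 0.11*100045.69/(1+100045.69) + 44*100045.69/(4100+100045.69) + 2.75e-4*100045.69 + 0.003 = 69.893

69.893 dB/km


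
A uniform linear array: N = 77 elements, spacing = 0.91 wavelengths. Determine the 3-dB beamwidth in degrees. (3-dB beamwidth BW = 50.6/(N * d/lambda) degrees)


BW = 50.6 / (77 * 0.91) = 50.6 / 70.07 = 0.72

0.72 deg


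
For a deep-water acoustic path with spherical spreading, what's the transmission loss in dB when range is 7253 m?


77.21 dB


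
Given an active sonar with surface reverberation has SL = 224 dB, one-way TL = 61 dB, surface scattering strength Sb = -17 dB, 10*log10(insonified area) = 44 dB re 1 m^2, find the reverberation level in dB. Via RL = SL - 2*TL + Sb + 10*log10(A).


RL = SL - 2*TL + Sb + 10*log10(A) = 224 - 2*61 + (-17) + 44 = 129

129 dB


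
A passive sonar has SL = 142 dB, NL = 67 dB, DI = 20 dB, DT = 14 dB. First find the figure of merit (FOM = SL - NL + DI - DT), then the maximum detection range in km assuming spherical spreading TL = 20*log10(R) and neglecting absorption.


Step 1: FOM = SL - NL + DI - DT = 142 - 67 + 20 - 14 = 81 dB
Step 2: at max range FOM = TL = 20*log10(R), so R = 10^(81/20) = 11220.18 m = 11.22 km

11.22 km


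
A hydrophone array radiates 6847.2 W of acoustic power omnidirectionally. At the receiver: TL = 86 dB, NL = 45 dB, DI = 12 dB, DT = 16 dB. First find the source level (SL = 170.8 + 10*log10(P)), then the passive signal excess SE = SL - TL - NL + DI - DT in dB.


Step 1: SL = 170.8 + 10*log10(6847.2) = 209.16 dB
Step 2: SE = SL - TL - NL + DI - DT = 209.16 - 86 - 45 + 12 - 16 = 74.16

74.16 dB


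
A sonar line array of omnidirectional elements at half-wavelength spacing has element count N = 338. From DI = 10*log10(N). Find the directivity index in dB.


DI = 10*log10(338) = 25.29

25.29 dB


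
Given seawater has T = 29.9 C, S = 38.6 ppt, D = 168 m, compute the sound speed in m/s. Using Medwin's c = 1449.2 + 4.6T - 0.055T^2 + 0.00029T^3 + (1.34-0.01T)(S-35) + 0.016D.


1551.76 m/s


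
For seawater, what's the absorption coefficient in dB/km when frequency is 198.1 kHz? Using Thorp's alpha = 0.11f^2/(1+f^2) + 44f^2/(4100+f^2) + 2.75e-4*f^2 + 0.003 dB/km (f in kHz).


f^2 = 39243.61
alpha = 0.11*39243.61/(1+39243.61) + 44*39243.61/(4100+39243.61) + 2.75e-4*39243.61 + 0.003 = 50.743

50.743 dB/km


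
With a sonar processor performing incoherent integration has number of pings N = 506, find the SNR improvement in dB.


Gain = 5*log10(506) = 13.52

13.52 dB


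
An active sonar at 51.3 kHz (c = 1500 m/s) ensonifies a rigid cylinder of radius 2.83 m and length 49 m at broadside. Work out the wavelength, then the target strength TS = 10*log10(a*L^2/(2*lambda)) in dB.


Step 1: lambda = c/f = 1500/51300 = 0.02924 m
Step 2: TS = 10*log10(a*L^2/(2*lambda)) = 10*log10(2.83*49^2/(2*0.02924)) = 50.65

50.65 dB


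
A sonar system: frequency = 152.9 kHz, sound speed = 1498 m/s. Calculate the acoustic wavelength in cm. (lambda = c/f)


0.98 cm


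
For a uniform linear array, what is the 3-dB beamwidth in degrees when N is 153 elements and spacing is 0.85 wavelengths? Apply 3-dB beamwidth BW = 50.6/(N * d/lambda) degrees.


0.39 deg


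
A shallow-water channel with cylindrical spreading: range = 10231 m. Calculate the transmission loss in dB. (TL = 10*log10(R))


TL = 10*log10(10231) = 40.1

40.1 dB


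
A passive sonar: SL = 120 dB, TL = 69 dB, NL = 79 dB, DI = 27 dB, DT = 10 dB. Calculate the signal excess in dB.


SE = SL - TL - NL + DI - DT = 120 - 69 - 79 + 27 - 10 = -11

-11 dB


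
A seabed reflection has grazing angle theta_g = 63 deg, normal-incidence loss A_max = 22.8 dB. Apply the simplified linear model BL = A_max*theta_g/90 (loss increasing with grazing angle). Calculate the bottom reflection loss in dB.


BL = A_max * theta_g / 90 = 22.8 * 63 / 90 = 15.96

15.96 dB


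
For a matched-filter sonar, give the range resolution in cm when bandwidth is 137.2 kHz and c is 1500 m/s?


dR = c/(2*BW) = 1500 / (2 * 137.2e3) = 0.0055 m = 0.55 cm

0.55 cm


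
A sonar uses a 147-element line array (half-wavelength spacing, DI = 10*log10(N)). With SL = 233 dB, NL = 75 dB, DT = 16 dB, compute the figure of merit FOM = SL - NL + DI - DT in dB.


163.67 dB


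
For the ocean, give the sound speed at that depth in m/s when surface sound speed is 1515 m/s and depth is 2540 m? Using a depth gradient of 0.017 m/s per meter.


c = 1515 + 0.017 * 2540 = 1558.18

1558.18 m/s


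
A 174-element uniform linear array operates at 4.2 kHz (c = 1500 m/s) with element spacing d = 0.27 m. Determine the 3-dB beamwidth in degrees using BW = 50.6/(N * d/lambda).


Step 1: lambda = 1500/4200 = 0.35714 m
Step 2: d/lambda = 0.27/0.35714 = 0.756
Step 3: BW = 50.6/(N * d/lambda) = 50.6/(174 * 0.756) = 0.38

0.38 deg


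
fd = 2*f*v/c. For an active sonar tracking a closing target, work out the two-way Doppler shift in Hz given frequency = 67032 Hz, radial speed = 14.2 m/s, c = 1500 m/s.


fd = 2*f*v/c = 2 * 67032 * 14.2 / 1500 = 1269.14

1269.14 Hz


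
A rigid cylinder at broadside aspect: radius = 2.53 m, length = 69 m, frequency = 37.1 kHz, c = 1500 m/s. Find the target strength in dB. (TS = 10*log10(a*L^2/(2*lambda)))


51.73 dB


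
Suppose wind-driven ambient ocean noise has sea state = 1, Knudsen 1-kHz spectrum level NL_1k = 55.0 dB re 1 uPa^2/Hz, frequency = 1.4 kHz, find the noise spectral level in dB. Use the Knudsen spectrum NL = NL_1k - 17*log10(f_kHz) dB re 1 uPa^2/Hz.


NL = NL_1k - 17*log10(f_kHz) = 55.0 - 17*log10(1.4) = 55.0 - (2.48) = 52.52

52.52 dB


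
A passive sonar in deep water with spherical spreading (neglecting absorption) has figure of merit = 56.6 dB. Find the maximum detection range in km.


At max range FOM = TL, so 20*log10(R) = 56.6
R = 10^(56.6/20) = 676.08 m = 0.68 km

0.68 km


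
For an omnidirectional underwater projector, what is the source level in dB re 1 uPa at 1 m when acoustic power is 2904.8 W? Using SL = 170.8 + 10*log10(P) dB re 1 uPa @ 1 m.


205.43 dB


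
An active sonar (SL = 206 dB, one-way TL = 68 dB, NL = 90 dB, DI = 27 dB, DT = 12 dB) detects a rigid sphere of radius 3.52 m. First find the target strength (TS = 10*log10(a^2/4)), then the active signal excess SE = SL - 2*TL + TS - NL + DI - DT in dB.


Step 1: TS = 10*log10(3.52^2/4) = 4.91 dB
Step 2: SE = SL - 2*TL + TS - NL + DI - DT = 206 - 2*68 + (4.91) - 90 + 27 - 12 = -0.09

-0.09 dB


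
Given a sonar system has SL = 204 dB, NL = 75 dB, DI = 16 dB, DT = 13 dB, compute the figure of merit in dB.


FOM = SL - NL + DI - DT = 204 - 75 + 16 - 13 = 132

132 dB


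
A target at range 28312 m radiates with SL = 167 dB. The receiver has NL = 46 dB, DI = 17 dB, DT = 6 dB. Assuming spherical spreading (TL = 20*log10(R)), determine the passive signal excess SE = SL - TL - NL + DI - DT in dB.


42.96 dB


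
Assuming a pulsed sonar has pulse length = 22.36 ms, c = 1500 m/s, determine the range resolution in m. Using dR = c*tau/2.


dR = c*tau/2 = 1500 * 22.36e-3 / 2 = 16.77

16.77 m


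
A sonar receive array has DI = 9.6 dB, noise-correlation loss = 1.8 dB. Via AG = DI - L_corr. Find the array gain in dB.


7.8 dB


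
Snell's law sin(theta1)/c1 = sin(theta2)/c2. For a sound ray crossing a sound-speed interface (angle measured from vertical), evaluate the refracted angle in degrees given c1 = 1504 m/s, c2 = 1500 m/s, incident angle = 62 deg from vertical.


61.71 deg


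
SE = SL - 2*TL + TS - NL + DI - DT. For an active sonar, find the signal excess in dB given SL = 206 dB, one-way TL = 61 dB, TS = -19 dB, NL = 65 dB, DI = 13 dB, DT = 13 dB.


0 dB


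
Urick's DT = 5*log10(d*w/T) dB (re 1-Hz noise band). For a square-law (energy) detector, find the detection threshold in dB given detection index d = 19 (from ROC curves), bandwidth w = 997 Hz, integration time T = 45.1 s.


DT = 5*log10(d*w/T) = 5*log10(19 * 997 / 45.1) = 5*log10(420.02) = 13.12

13.12 dB


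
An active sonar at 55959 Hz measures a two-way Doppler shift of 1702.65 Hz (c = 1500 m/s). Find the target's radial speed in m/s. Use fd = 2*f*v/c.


From fd = 2*f*v/c, v = c*fd/(2*f) = 1500 * 1702.65 / (2*55959) = 22.82

22.82 m/s


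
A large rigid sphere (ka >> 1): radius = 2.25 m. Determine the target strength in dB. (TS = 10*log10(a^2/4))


TS = 10*log10(2.25^2 / 4) = 10*log10(1.265625) = 1.02

1.02 dB


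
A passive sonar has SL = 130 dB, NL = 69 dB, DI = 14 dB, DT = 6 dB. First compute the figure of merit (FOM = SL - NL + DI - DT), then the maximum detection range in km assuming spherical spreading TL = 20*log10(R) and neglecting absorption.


Step 1: FOM = SL - NL + DI - DT = 130 - 69 + 14 - 6 = 69 dB
Step 2: at max range FOM = TL = 20*log10(R), so R = 10^(69/20) = 2818.38 m = 2.82 km

2.82 km


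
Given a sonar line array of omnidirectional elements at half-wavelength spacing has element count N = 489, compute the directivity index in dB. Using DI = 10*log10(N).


26.89 dB


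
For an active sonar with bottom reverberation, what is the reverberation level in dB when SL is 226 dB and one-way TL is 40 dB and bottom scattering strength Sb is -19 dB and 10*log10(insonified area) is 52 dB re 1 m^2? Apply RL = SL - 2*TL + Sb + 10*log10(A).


179 dB


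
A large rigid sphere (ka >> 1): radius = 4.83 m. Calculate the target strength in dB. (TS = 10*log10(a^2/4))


7.66 dB


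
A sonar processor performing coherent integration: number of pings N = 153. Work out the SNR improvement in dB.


Gain = 10*log10(153) = 21.85

21.85 dB


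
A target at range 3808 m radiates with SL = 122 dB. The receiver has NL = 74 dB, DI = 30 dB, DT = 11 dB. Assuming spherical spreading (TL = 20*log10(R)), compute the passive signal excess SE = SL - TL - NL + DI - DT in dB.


-4.61 dB


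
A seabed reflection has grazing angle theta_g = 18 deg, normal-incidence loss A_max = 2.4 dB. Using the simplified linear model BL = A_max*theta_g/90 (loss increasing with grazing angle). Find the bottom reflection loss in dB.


BL = A_max * theta_g / 90 = 2.4 * 18 / 90 = 0.48

0.48 dB


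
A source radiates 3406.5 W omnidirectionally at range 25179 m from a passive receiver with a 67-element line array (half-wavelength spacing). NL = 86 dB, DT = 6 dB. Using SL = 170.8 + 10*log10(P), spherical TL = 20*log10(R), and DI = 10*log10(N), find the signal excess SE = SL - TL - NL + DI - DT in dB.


Step 1: SL = 170.8 + 10*log10(3406.5) = 206.12 dB
Step 2: TL = 20*log10(25179) = 88.02 dB
Step 3: DI = 10*log10(67) = 18.26 dB
Step 4: SE = SL - TL - NL + DI - DT = 206.12 - 88.02 - 86 + 18.26 - 6 = 44.36

44.36 dB
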